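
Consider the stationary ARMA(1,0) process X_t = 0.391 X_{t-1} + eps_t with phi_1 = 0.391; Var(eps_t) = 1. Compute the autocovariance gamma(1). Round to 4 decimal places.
\gamma(1) = 0.4616

Multiply the model equation by X_{t-k} and take expectations. With theta_0 = psi_0 = 1 and psi_j the MA(infinity) weights, this gives
  gamma(k) - sum_i phi_i gamma(k-i) = c_k,
  c_k = sigma^2 * sum_{j=k..q} theta_j psi_{j-k}   (c_k = 0 for k > q),
using gamma(-m) = gamma(m).
Pure AR (q = 0): c_0 = sigma^2 = 1, c_k = 0 for k >= 1.
Equations for k = 0 and k = 1 (AR order 1):
  gamma(0) = phi_1 gamma(1) + c_0
  gamma(1) = phi_1 gamma(0) + c_1
Substituting the second into the first: gamma(0) (1 - phi_1^2) = c_0 + phi_1 c_1, so
  gamma(0) = c_0 / (1 - phi_1^2) = 1 / (1 - (0.391)^2) = 1 / 0.847119 = 1.180472.
  gamma(1) = phi_1 gamma(0) = (0.391)(1.180472) = 0.461564.
Therefore gamma(1) = 0.4616 (to 4 decimal places).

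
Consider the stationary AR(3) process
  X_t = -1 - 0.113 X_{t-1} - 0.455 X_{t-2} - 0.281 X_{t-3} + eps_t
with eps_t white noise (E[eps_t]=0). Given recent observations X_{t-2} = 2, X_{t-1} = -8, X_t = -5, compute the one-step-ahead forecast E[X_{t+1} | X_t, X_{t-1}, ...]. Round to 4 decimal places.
E[X_{t+1} \mid \mathcal F_t] = 2.6430

For an AR(p) model X_t = c + sum_i phi_i X_{t-i} + eps_t, the
one-step-ahead conditional mean is
  E[X_{t+1} | X_t, ...] = c + sum_i phi_i X_{t+1-i}.
Substitute known values:
  E[X_{t+1} | ...] = -1 + (-0.113) * (-5) + (-0.455) * (-8) + (-0.281) * (2)
                   = 2.6430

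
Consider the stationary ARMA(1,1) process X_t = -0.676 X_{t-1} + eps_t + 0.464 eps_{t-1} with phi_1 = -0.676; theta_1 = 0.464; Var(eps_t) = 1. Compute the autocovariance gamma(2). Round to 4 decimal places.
\gamma(2) = 0.1811

Multiply the model equation by X_{t-k} and take expectations. With theta_0 = psi_0 = 1 and psi_j the MA(infinity) weights, this gives
  gamma(k) - sum_i phi_i gamma(k-i) = c_k,
  c_k = sigma^2 * sum_{j=k..q} theta_j psi_{j-k}   (c_k = 0 for k > q),
using gamma(-m) = gamma(m).
psi-weights needed (psi_j = theta_j + sum_i phi_i psi_{j-i}):
  psi_1 = theta_1 + phi_1 = 0.464 + (-0.676) = -0.212
Right-hand sides:
  c_0 = sigma^2 (1 + theta_1 psi_1) = 1 * (1 + (0.464)(-0.212)) = 1 * 0.901632 = 0.901632
  c_1 = sigma^2 theta_1 = 1 * (0.464) = 0.464
  c_2 = 0
Equations for k = 0 and k = 1 (AR order 1):
  gamma(0) = phi_1 gamma(1) + c_0
  gamma(1) = phi_1 gamma(0) + c_1
Substituting the second into the first: gamma(0) (1 - phi_1^2) = c_0 + phi_1 c_1, so
  gamma(0) = (c_0 + phi_1 c_1) / (1 - phi_1^2) = (0.901632 + (-0.676)(0.464)) / (1 - (-0.676)^2) = 0.587968 / 0.543024 = 1.082766.
  gamma(1) = phi_1 gamma(0) + c_1 = (-0.676)(1.082766) + (0.464) = -0.26795.
For k = 2 (> q): gamma(2) = phi_1 gamma(1) = (-0.676)(-0.26795) = 0.181134.
Therefore gamma(2) = 0.1811 (to 4 decimal places).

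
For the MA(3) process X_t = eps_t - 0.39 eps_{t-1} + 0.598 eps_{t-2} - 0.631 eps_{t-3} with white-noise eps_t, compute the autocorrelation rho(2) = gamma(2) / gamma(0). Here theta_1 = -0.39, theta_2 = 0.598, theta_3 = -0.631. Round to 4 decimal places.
\rho(2) = 0.4424

For an MA(q) process with theta_0 = 1, the autocovariance is
  gamma(k) = sigma^2 * sum_{i=0..q-k} theta_i * theta_{i+k},
and rho(k) = gamma(k) / gamma(0). Sigma^2 cancels.
  numerator   = (1)*(0.598) + (-0.39)*(-0.631) = 0.84409.
  denominator = (1)^2 + (-0.39)^2 + (0.598)^2 + (-0.631)^2 = 1.907865.
  rho(2) = 0.84409 / 1.907865 = 0.4424.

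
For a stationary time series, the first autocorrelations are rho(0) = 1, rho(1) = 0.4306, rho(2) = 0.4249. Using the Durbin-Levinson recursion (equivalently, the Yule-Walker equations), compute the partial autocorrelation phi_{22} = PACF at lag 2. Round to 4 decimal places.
\phi_{22} = 0.2940

The PACF at lag k is phi_{kk}, the last component of the solution
to the Yule-Walker system G_k phi = r_k where
  (G_k)_{ij} = rho(|i - j|), (r_k)_i = rho(i), i,j = 1..k.
Equivalently, Durbin-Levinson gives phi_{kk} iteratively:
  phi_{11} = rho(1)
  phi_{kk} = [rho(k) - sum_{j=1..k-1} phi_{k-1,j} rho(k-j)]
            / [1 - sum_{j=1..k-1} phi_{k-1,j} rho(j)],
  phi_{k,j} = phi_{k-1,j} - phi_{kk} phi_{k-1,k-j},  j = 1..k-1.
Step k = 1:
  phi_11 = rho(1) = 0.4306.
Step k = 2:
  phi_22 = [rho(2) - phi_11 rho(1)] / [1 - phi_11 rho(1)] = [0.4249 - (0.4306)(0.4306)] / [1 - (0.4306)(0.4306)]
         = 0.23948364 / 0.81458364 = 0.294.
Therefore phi_{22} = 0.2940.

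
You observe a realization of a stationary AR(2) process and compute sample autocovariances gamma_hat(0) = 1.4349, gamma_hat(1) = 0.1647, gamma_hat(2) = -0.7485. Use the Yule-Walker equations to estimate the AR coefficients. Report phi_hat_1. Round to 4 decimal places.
\hat\phi_{1} = 0.1770

The Yule-Walker equations for an AR(p) process read, in matrix form,
  Gamma_p phi = r_p,   with   (Gamma_p)_{ij} = gamma(|i - j|),
                       (r_p)_i = gamma(i),   i,j = 1..p.
Substitute the sample gammas (Toeplitz matrix and right-hand side of size 2):
  Gamma_p = [[1.4349, 0.1647], [0.1647, 1.4349]]
  r_p     = [0.1647, -0.7485]
Written out:
  1.4349 phi_1 + 0.1647 phi_2 = 0.1647
  0.1647 phi_1 + 1.4349 phi_2 = -0.7485
Solve by Cramer's rule:
  det = gamma(0)^2 - gamma(1)^2 = (1.4349)^2 - (0.1647)^2 = 2.05893801 - 0.02712609 = 2.03181192
  phi_hat_1 = [gamma(1) gamma(0) - gamma(1) gamma(2)] / det = [(0.1647)(1.4349) - (0.1647)(-0.7485)] / 2.03181192 = 0.35960598 / 2.03181192 = 0.177
  phi_hat_2 = [gamma(0) gamma(2) - gamma(1)^2] / det = [(1.4349)(-0.7485) - (0.1647)^2] / 2.03181192 = -1.10114874 / 2.03181192 = -0.542
So phi_hat = [0.1770, -0.5420].
Therefore phi_hat_1 = 0.1770.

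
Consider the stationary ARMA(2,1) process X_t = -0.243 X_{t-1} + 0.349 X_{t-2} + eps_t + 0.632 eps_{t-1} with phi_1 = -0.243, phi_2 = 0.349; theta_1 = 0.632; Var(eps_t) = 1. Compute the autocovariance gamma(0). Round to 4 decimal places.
\gamma(0) = 1.2273

Multiply the model equation by X_{t-k} and take expectations. With theta_0 = psi_0 = 1 and psi_j the MA(infinity) weights, this gives
  gamma(k) - sum_i phi_i gamma(k-i) = c_k,
  c_k = sigma^2 * sum_{j=k..q} theta_j psi_{j-k}   (c_k = 0 for k > q),
using gamma(-m) = gamma(m).
psi-weights needed (psi_j = theta_j + sum_i phi_i psi_{j-i}):
  psi_1 = theta_1 + phi_1 = 0.632 + (-0.243) = 0.389
Right-hand sides:
  c_0 = sigma^2 (1 + theta_1 psi_1) = 1 * (1 + (0.632)(0.389)) = 1 * 1.245848 = 1.245848
  c_1 = sigma^2 theta_1 = 1 * (0.632) = 0.632
  c_2 = 0
Equations for k = 0, 1, 2 (AR order 2, c_2 = 0):
  (E0) gamma(0) = phi_1 gamma(1) + phi_2 gamma(2) + c_0
  (E1) gamma(1) = phi_1 gamma(0) + phi_2 gamma(1) + c_1
  (E2) gamma(2) = phi_1 gamma(1) + phi_2 gamma(0)
From (E1): gamma(1) = A gamma(0) + B with
  A = phi_1 / (1 - phi_2) = -0.243 / 0.651 = -0.373272,   B = c_1 / (1 - phi_2) = 0.632 / 0.651 = 0.970814.
Insert (E2) into (E0): gamma(0) (1 - phi_2^2) = phi_1 (1 + phi_2) gamma(1) + c_0.
  phi_1 (1 + phi_2) = (-0.243)(1.349) = -0.327807,   1 - phi_2^2 = 0.878199.
Replace gamma(1) by A gamma(0) + B and collect gamma(0):
  gamma(0) [0.878199 - (-0.327807)(-0.373272)] = (-0.327807)(0.970814) + 1.245848
  gamma(0) * 0.755838 = 0.927608
  gamma(0) = 0.927608 / 0.755838 = 1.227258.
Therefore gamma(0) = 1.2273 (to 4 decimal places).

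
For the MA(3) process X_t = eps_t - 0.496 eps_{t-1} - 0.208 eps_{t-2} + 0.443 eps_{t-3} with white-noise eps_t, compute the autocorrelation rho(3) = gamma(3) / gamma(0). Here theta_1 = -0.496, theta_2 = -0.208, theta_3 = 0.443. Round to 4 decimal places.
\rho(3) = 0.2982

For an MA(q) process with theta_0 = 1, the autocovariance is
  gamma(k) = sigma^2 * sum_{i=0..q-k} theta_i * theta_{i+k},
and rho(k) = gamma(k) / gamma(0). Sigma^2 cancels.
  numerator   = (1)*(0.443) = 0.443.
  denominator = (1)^2 + (-0.496)^2 + (-0.208)^2 + (0.443)^2 = 1.485529.
  rho(3) = 0.443 / 1.485529 = 0.2982.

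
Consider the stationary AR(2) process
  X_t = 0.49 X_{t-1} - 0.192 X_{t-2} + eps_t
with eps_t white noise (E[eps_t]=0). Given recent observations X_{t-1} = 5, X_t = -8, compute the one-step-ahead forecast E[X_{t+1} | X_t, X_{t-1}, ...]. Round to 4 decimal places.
E[X_{t+1} \mid \mathcal F_t] = -4.8800

For an AR(p) model X_t = c + sum_i phi_i X_{t-i} + eps_t, the
one-step-ahead conditional mean is
  E[X_{t+1} | X_t, ...] = c + sum_i phi_i X_{t+1-i}.
Substitute known values:
  E[X_{t+1} | ...] = (0.49) * (-8) + (-0.192) * (5)
                   = -4.8800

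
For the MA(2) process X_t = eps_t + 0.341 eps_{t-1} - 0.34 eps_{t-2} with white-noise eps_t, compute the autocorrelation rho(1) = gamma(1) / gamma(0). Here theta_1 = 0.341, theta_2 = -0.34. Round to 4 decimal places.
\rho(1) = 0.1827

For an MA(q) process with theta_0 = 1, the autocovariance is
  gamma(k) = sigma^2 * sum_{i=0..q-k} theta_i * theta_{i+k},
and rho(k) = gamma(k) / gamma(0). Sigma^2 cancels.
  numerator   = (1)*(0.341) + (0.341)*(-0.34) = 0.22506.
  denominator = (1)^2 + (0.341)^2 + (-0.34)^2 = 1.231881.
  rho(1) = 0.22506 / 1.231881 = 0.1827.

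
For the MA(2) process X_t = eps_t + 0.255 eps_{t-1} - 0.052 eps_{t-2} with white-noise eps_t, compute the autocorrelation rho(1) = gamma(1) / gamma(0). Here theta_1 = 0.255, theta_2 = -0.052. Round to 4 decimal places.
\rho(1) = 0.2264

For an MA(q) process with theta_0 = 1, the autocovariance is
  gamma(k) = sigma^2 * sum_{i=0..q-k} theta_i * theta_{i+k},
and rho(k) = gamma(k) / gamma(0). Sigma^2 cancels.
  numerator   = (1)*(0.255) + (0.255)*(-0.052) = 0.24174.
  denominator = (1)^2 + (0.255)^2 + (-0.052)^2 = 1.067729.
  rho(1) = 0.24174 / 1.067729 = 0.2264.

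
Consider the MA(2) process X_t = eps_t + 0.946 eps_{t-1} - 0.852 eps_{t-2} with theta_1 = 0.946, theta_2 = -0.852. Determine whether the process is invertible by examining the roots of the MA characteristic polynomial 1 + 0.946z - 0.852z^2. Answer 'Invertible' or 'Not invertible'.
\text{Not invertible}

The MA(q) characteristic polynomial is P(z) = 1 + 0.946z - 0.852z^2.
Invertibility requires all roots to lie outside the unit circle, i.e. |z| > 1 for every root.
Set 1 + (0.946) z + (-0.852) z^2 = 0, i.e. a z^2 + b z + c = 0 with a = -0.852, b = 0.946, c = 1.
Discriminant D = b^2 - 4ac = (0.946)^2 - 4*(-0.852)*1 = 0.894916 - (-3.408) = 4.302916.
D >= 0, so the roots are real: z = (-b +/- sqrt(D)) / (2a) = (-0.946 +/- 2.074347) / (-1.704).
  z_1 = (-0.946 + 2.074347) / (-1.704) = -0.6622,   |z_1| = 0.6622.
  z_2 = (-0.946 - 2.074347) / (-1.704) = 1.7725,   |z_2| = 1.7725.
Moduli of all roots: 0.6622, 1.7725.
All moduli strictly greater than 1? No.
Verdict: Not invertible.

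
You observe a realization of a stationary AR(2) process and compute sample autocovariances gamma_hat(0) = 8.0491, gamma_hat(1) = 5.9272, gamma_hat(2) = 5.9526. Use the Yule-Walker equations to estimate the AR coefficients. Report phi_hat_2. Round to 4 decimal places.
\hat\phi_{2} = 0.4310

The Yule-Walker equations for an AR(p) process read, in matrix form,
  Gamma_p phi = r_p,   with   (Gamma_p)_{ij} = gamma(|i - j|),
                       (r_p)_i = gamma(i),   i,j = 1..p.
Substitute the sample gammas (Toeplitz matrix and right-hand side of size 2):
  Gamma_p = [[8.0491, 5.9272], [5.9272, 8.0491]]
  r_p     = [5.9272, 5.9526]
Written out:
  8.0491 phi_1 + 5.9272 phi_2 = 5.9272
  5.9272 phi_1 + 8.0491 phi_2 = 5.9526
Solve by Cramer's rule:
  det = gamma(0)^2 - gamma(1)^2 = (8.0491)^2 - (5.9272)^2 = 64.78801081 - 35.13169984 = 29.65631097
  phi_hat_1 = [gamma(1) gamma(0) - gamma(1) gamma(2)] / det = [(5.9272)(8.0491) - (5.9272)(5.9526)] / 29.65631097 = 12.4263748 / 29.65631097 = 0.419
  phi_hat_2 = [gamma(0) gamma(2) - gamma(1)^2] / det = [(8.0491)(5.9526) - (5.9272)^2] / 29.65631097 = 12.78137282 / 29.65631097 = 0.431
So phi_hat = [0.4190, 0.4310].
Therefore phi_hat_2 = 0.4310.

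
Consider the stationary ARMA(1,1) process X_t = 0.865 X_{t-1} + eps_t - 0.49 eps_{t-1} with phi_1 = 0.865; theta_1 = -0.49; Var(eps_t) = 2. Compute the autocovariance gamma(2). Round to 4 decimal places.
\gamma(2) = 1.4846

Multiply the model equation by X_{t-k} and take expectations. With theta_0 = psi_0 = 1 and psi_j the MA(infinity) weights, this gives
  gamma(k) - sum_i phi_i gamma(k-i) = c_k,
  c_k = sigma^2 * sum_{j=k..q} theta_j psi_{j-k}   (c_k = 0 for k > q),
using gamma(-m) = gamma(m).
psi-weights needed (psi_j = theta_j + sum_i phi_i psi_{j-i}):
  psi_1 = theta_1 + phi_1 = -0.49 + (0.865) = 0.375
Right-hand sides:
  c_0 = sigma^2 (1 + theta_1 psi_1) = 2 * (1 + (-0.49)(0.375)) = 2 * 0.81625 = 1.6325
  c_1 = sigma^2 theta_1 = 2 * (-0.49) = -0.98
  c_2 = 0
Equations for k = 0 and k = 1 (AR order 1):
  gamma(0) = phi_1 gamma(1) + c_0
  gamma(1) = phi_1 gamma(0) + c_1
Substituting the second into the first: gamma(0) (1 - phi_1^2) = c_0 + phi_1 c_1, so
  gamma(0) = (c_0 + phi_1 c_1) / (1 - phi_1^2) = (1.6325 + (0.865)(-0.98)) / (1 - (0.865)^2) = 0.7848 / 0.251775 = 3.117069.
  gamma(1) = phi_1 gamma(0) + c_1 = (0.865)(3.117069) + (-0.98) = 1.716265.
For k = 2 (> q): gamma(2) = phi_1 gamma(1) = (0.865)(1.716265) = 1.484569.
Therefore gamma(2) = 1.4846 (to 4 decimal places).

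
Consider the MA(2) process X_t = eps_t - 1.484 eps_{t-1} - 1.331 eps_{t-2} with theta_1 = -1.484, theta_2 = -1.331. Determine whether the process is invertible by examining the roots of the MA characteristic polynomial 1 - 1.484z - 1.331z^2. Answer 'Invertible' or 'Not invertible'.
\text{Not invertible}

The MA(q) characteristic polynomial is P(z) = 1 - 1.484z - 1.331z^2.
Invertibility requires all roots to lie outside the unit circle, i.e. |z| > 1 for every root.
Set 1 + (-1.484) z + (-1.331) z^2 = 0, i.e. a z^2 + b z + c = 0 with a = -1.331, b = -1.484, c = 1.
Discriminant D = b^2 - 4ac = (-1.484)^2 - 4*(-1.331)*1 = 2.202256 - (-5.324) = 7.526256.
D >= 0, so the roots are real: z = (-b +/- sqrt(D)) / (2a) = (1.484 +/- 2.743402) / (-2.662).
  z_1 = (1.484 + 2.743402) / (-2.662) = -1.5881,   |z_1| = 1.5881.
  z_2 = (1.484 - 2.743402) / (-2.662) = 0.4731,   |z_2| = 0.4731.
Moduli of all roots: 1.5881, 0.4731.
All moduli strictly greater than 1? No.
Verdict: Not invertible.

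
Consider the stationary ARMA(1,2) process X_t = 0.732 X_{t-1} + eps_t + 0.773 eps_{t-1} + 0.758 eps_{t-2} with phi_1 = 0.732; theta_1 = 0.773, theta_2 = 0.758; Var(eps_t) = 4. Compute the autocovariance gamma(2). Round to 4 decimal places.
\gamma(2) = 31.6021

Multiply the model equation by X_{t-k} and take expectations. With theta_0 = psi_0 = 1 and psi_j the MA(infinity) weights, this gives
  gamma(k) - sum_i phi_i gamma(k-i) = c_k,
  c_k = sigma^2 * sum_{j=k..q} theta_j psi_{j-k}   (c_k = 0 for k > q),
using gamma(-m) = gamma(m).
psi-weights needed (psi_j = theta_j + sum_i phi_i psi_{j-i}):
  psi_1 = theta_1 + phi_1 = 0.773 + (0.732) = 1.505
  psi_2 = theta_2 + phi_1 psi_1 = 0.758 + (0.732)(1.505) = 1.85966
Right-hand sides:
  c_0 = sigma^2 (1 + theta_1 psi_1 + theta_2 psi_2) = 4 * (1 + (0.773)(1.505) + (0.758)(1.85966)) = 4 * 3.572987 = 14.291949
  c_1 = sigma^2 (theta_1 + theta_2 psi_1) = 4 * (0.773 + (0.758)(1.505)) = 7.65516
  c_2 = sigma^2 theta_2 = 4 * (0.758) = 3.032
Equations for k = 0 and k = 1 (AR order 1):
  gamma(0) = phi_1 gamma(1) + c_0
  gamma(1) = phi_1 gamma(0) + c_1
Substituting the second into the first: gamma(0) (1 - phi_1^2) = c_0 + phi_1 c_1, so
  gamma(0) = (c_0 + phi_1 c_1) / (1 - phi_1^2) = (14.291949 + (0.732)(7.65516)) / (1 - (0.732)^2) = 19.895526 / 0.464176 = 42.862031.
  gamma(1) = phi_1 gamma(0) + c_1 = (0.732)(42.862031) + (7.65516) = 39.030167.
For k = 2: gamma(2) = phi_1 gamma(1) + c_2
  = (0.732)(39.030167) + (3.032) = 31.602082.
Therefore gamma(2) = 31.6021 (to 4 decimal places).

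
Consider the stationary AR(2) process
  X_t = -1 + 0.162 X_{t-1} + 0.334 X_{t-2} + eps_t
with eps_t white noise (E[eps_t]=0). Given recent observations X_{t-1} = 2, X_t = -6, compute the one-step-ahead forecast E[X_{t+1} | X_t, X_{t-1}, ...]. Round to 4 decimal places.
E[X_{t+1} \mid \mathcal F_t] = -1.3040

For an AR(p) model X_t = c + sum_i phi_i X_{t-i} + eps_t, the
one-step-ahead conditional mean is
  E[X_{t+1} | X_t, ...] = c + sum_i phi_i X_{t+1-i}.
Substitute known values:
  E[X_{t+1} | ...] = -1 + (0.162) * (-6) + (0.334) * (2)
                   = -1.3040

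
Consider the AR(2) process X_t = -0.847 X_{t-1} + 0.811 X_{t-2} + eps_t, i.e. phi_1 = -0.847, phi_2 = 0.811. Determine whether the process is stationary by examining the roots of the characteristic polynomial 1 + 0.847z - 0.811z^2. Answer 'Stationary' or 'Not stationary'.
\text{Not stationary}

The AR(p) characteristic polynomial is P(z) = 1 + 0.847z - 0.811z^2.
Stationarity requires all roots to lie outside the unit circle, i.e. |z| > 1 for every root.
Set 1 + (0.847) z + (-0.811) z^2 = 0, i.e. a z^2 + b z + c = 0 with a = -0.811, b = 0.847, c = 1.
Discriminant D = b^2 - 4ac = (0.847)^2 - 4*(-0.811)*1 = 0.717409 - (-3.244) = 3.961409.
D >= 0, so the roots are real: z = (-b +/- sqrt(D)) / (2a) = (-0.847 +/- 1.990329) / (-1.622).
  z_1 = (-0.847 + 1.990329) / (-1.622) = -0.7049,   |z_1| = 0.7049.
  z_2 = (-0.847 - 1.990329) / (-1.622) = 1.7493,   |z_2| = 1.7493.
Moduli of all roots: 0.7049, 1.7493.
All moduli strictly greater than 1? No.
Verdict: Not stationary.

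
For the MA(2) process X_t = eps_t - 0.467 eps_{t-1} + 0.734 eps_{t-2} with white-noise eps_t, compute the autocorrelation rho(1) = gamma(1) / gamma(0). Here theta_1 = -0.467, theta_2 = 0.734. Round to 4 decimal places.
\rho(1) = -0.4609

For an MA(q) process with theta_0 = 1, the autocovariance is
  gamma(k) = sigma^2 * sum_{i=0..q-k} theta_i * theta_{i+k},
and rho(k) = gamma(k) / gamma(0). Sigma^2 cancels.
  numerator   = (1)*(-0.467) + (-0.467)*(0.734) = -0.809778.
  denominator = (1)^2 + (-0.467)^2 + (0.734)^2 = 1.756845.
  rho(1) = -0.809778 / 1.756845 = -0.4609.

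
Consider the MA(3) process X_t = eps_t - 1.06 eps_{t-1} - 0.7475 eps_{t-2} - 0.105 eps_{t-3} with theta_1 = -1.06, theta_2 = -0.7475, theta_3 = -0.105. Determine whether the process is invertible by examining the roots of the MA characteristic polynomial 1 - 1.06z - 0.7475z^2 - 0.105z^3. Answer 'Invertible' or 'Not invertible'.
\text{Not invertible}

The MA(q) characteristic polynomial is P(z) = 1 - 1.06z - 0.7475z^2 - 0.105z^3.
Invertibility requires all roots to lie outside the unit circle, i.e. |z| > 1 for every root.
Degree 3: look for a simple real root z0 first, then factor out (1 - z/z0) and solve the remaining quadratic.
Testing z0 = -4: P(-4) = 1 + (-1.06)(-4) + (-0.7475)(-4)^2 + (-0.105)(-4)^3
  = 1 + (4.24) + (-11.96) + (6.72) = 0.  So z_0 = -4 is a root, |z_0| = 4.
Divide out the factor (1 + 0.25 z) = (1 - z/z0) (since 1/z0 = -0.25):
  P(z) = (1 + 0.25 z)(1 + (-1.31) z + (-0.42) z^2)
  [check: z-coef -1.31 - (-0.25) = -1.06; z^2-coef -0.42 - (-0.25)(-1.31) = -0.7475; z^3-coef -(-0.25)(-0.42) = -0.105.]
Remaining roots from the quadratic factor 1 + (-1.31) z + (-0.42) z^2:
  Set 1 + (-1.31) z + (-0.42) z^2 = 0, i.e. a z^2 + b z + c = 0 with a = -0.42, b = -1.31, c = 1.
  Discriminant D = b^2 - 4ac = (-1.31)^2 - 4*(-0.42)*1 = 1.7161 - (-1.68) = 3.3961.
  D >= 0, so the roots are real: z = (-b +/- sqrt(D)) / (2a) = (1.31 +/- 1.842851) / (-0.84).
    z_1 = (1.31 + 1.842851) / (-0.84) = -3.7534,   |z_1| = 3.7534.
    z_2 = (1.31 - 1.842851) / (-0.84) = 0.6343,   |z_2| = 0.6343.
Moduli of all roots: 4.0000, 3.7534, 0.6343.
All moduli strictly greater than 1? No.
Verdict: Not invertible.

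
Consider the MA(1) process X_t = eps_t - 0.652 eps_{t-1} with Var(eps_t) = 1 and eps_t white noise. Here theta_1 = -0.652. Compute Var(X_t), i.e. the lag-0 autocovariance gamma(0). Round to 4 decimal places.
\gamma(0) = 1.4251

For an MA(q) process X_t = eps_t + sum_i theta_i eps_{t-i} with
Var(eps_t) = sigma^2, the variance is
  gamma(0) = sigma^2 * (1 + sum_i theta_i^2).
  sum_i theta_i^2 = (-0.652)^2 = 0.425104.
  gamma(0) = 1 * (1 + 0.425104) = 1 * 1.425104 = 1.425104, which rounds to 1.4251.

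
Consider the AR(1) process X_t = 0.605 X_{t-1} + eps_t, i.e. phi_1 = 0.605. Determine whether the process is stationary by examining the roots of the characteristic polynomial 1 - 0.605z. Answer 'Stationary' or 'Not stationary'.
\text{Stationary}

The AR(p) characteristic polynomial is P(z) = 1 - 0.605z.
Stationarity requires all roots to lie outside the unit circle, i.e. |z| > 1 for every root.
This is linear in z: 1 + (-0.605) z = 0  =>  z = -1/(-0.605) = 1.652893,  |z| = 1.652893.
Moduli of all roots: 1.6529.
All moduli strictly greater than 1? Yes.
Verdict: Stationary.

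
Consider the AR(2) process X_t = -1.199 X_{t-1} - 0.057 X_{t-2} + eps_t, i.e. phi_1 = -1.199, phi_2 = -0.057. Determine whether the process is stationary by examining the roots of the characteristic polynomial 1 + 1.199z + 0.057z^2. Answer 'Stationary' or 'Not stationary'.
\text{Not stationary}

The AR(p) characteristic polynomial is P(z) = 1 + 1.199z + 0.057z^2.
Stationarity requires all roots to lie outside the unit circle, i.e. |z| > 1 for every root.
Set 1 + (1.199) z + (0.057) z^2 = 0, i.e. a z^2 + b z + c = 0 with a = 0.057, b = 1.199, c = 1.
Discriminant D = b^2 - 4ac = (1.199)^2 - 4*(0.057)*1 = 1.437601 - (0.228) = 1.209601.
D >= 0, so the roots are real: z = (-b +/- sqrt(D)) / (2a) = (-1.199 +/- 1.099819) / (0.114).
  z_1 = (-1.199 + 1.099819) / (0.114) = -0.87,   |z_1| = 0.87.
  z_2 = (-1.199 - 1.099819) / (0.114) = -20.1651,   |z_2| = 20.1651.
Moduli of all roots: 0.8700, 20.1651.
All moduli strictly greater than 1? No.
Verdict: Not stationary.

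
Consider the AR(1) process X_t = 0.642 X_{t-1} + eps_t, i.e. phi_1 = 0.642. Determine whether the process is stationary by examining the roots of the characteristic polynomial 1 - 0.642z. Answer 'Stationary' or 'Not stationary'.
\text{Stationary}

The AR(p) characteristic polynomial is P(z) = 1 - 0.642z.
Stationarity requires all roots to lie outside the unit circle, i.e. |z| > 1 for every root.
This is linear in z: 1 + (-0.642) z = 0  =>  z = -1/(-0.642) = 1.557632,  |z| = 1.557632.
Moduli of all roots: 1.5576.
All moduli strictly greater than 1? Yes.
Verdict: Stationary.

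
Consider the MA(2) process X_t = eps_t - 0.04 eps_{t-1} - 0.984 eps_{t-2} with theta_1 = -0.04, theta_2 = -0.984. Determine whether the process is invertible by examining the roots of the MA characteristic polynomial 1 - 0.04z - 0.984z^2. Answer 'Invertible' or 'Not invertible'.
\text{Not invertible}

The MA(q) characteristic polynomial is P(z) = 1 - 0.04z - 0.984z^2.
Invertibility requires all roots to lie outside the unit circle, i.e. |z| > 1 for every root.
Set 1 + (-0.04) z + (-0.984) z^2 = 0, i.e. a z^2 + b z + c = 0 with a = -0.984, b = -0.04, c = 1.
Discriminant D = b^2 - 4ac = (-0.04)^2 - 4*(-0.984)*1 = 0.0016 - (-3.936) = 3.9376.
D >= 0, so the roots are real: z = (-b +/- sqrt(D)) / (2a) = (0.04 +/- 1.984339) / (-1.968).
  z_1 = (0.04 + 1.984339) / (-1.968) = -1.0286,   |z_1| = 1.0286.
  z_2 = (0.04 - 1.984339) / (-1.968) = 0.988,   |z_2| = 0.988.
Moduli of all roots: 1.0286, 0.9880.
All moduli strictly greater than 1? No.
Verdict: Not invertible.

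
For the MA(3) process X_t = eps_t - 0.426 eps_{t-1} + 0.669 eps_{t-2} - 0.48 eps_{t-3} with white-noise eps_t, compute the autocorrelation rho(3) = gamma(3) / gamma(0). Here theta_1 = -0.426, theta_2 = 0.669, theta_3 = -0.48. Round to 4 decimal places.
\rho(3) = -0.2581

For an MA(q) process with theta_0 = 1, the autocovariance is
  gamma(k) = sigma^2 * sum_{i=0..q-k} theta_i * theta_{i+k},
and rho(k) = gamma(k) / gamma(0). Sigma^2 cancels.
  numerator   = (1)*(-0.48) = -0.48.
  denominator = (1)^2 + (-0.426)^2 + (0.669)^2 + (-0.48)^2 = 1.859437.
  rho(3) = -0.48 / 1.859437 = -0.2581.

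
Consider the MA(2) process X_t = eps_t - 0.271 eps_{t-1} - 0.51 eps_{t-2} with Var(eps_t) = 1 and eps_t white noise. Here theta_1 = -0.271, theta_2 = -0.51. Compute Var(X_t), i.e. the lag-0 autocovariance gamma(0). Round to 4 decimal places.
\gamma(0) = 1.3335

For an MA(q) process X_t = eps_t + sum_i theta_i eps_{t-i} with
Var(eps_t) = sigma^2, the variance is
  gamma(0) = sigma^2 * (1 + sum_i theta_i^2).
  sum_i theta_i^2 = (-0.271)^2 + (-0.51)^2 = 0.073441 + 0.2601 = 0.333541.
  gamma(0) = 1 * (1 + 0.333541) = 1 * 1.333541 = 1.333541, which rounds to 1.3335.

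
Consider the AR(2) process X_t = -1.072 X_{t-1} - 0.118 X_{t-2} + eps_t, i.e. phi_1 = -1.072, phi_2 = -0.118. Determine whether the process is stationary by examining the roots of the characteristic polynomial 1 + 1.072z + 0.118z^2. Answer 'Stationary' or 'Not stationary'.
\text{Stationary}

The AR(p) characteristic polynomial is P(z) = 1 + 1.072z + 0.118z^2.
Stationarity requires all roots to lie outside the unit circle, i.e. |z| > 1 for every root.
Set 1 + (1.072) z + (0.118) z^2 = 0, i.e. a z^2 + b z + c = 0 with a = 0.118, b = 1.072, c = 1.
Discriminant D = b^2 - 4ac = (1.072)^2 - 4*(0.118)*1 = 1.149184 - (0.472) = 0.677184.
D >= 0, so the roots are real: z = (-b +/- sqrt(D)) / (2a) = (-1.072 +/- 0.822912) / (0.236).
  z_1 = (-1.072 + 0.822912) / (0.236) = -1.0555,   |z_1| = 1.0555.
  z_2 = (-1.072 - 0.822912) / (0.236) = -8.0293,   |z_2| = 8.0293.
Moduli of all roots: 1.0555, 8.0293.
All moduli strictly greater than 1? Yes.
Verdict: Stationary.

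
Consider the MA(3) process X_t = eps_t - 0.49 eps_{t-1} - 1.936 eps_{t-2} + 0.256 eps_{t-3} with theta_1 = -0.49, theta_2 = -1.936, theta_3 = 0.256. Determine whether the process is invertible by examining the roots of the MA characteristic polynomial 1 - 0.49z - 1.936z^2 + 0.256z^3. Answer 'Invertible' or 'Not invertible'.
\text{Not invertible}

The MA(q) characteristic polynomial is P(z) = 1 - 0.49z - 1.936z^2 + 0.256z^3.
Invertibility requires all roots to lie outside the unit circle, i.e. |z| > 1 for every root.
Degree 3: look for a simple real root z0 first, then factor out (1 - z/z0) and solve the remaining quadratic.
Testing z0 = 0.625: P(0.625) = 1 + (-0.49)(0.625) + (-1.936)(0.625)^2 + (0.256)(0.625)^3
  = 1 + (-0.30625) + (-0.75625) + (0.0625) = 0.  So z_0 = 0.625 is a root, |z_0| = 0.625.
Divide out the factor (1 - 1.6 z) = (1 - z/z0) (since 1/z0 = 1.6):
  P(z) = (1 - 1.6 z)(1 + (1.11) z + (-0.16) z^2)
  [check: z-coef 1.11 - (1.6) = -0.49; z^2-coef -0.16 - (1.6)(1.11) = -1.936; z^3-coef -(1.6)(-0.16) = 0.256.]
Remaining roots from the quadratic factor 1 + (1.11) z + (-0.16) z^2:
  Set 1 + (1.11) z + (-0.16) z^2 = 0, i.e. a z^2 + b z + c = 0 with a = -0.16, b = 1.11, c = 1.
  Discriminant D = b^2 - 4ac = (1.11)^2 - 4*(-0.16)*1 = 1.2321 - (-0.64) = 1.8721.
  D >= 0, so the roots are real: z = (-b +/- sqrt(D)) / (2a) = (-1.11 +/- 1.368247) / (-0.32).
    z_1 = (-1.11 + 1.368247) / (-0.32) = -0.807,   |z_1| = 0.807.
    z_2 = (-1.11 - 1.368247) / (-0.32) = 7.7445,   |z_2| = 7.7445.
Moduli of all roots: 0.6250, 0.8070, 7.7445.
All moduli strictly greater than 1? No.
Verdict: Not invertible.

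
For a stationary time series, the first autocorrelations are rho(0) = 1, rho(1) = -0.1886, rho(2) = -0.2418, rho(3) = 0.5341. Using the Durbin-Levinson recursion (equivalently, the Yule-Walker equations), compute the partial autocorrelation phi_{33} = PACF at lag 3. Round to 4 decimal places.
\phi_{33} = 0.4760

The PACF at lag k is phi_{kk}, the last component of the solution
to the Yule-Walker system G_k phi = r_k where
  (G_k)_{ij} = rho(|i - j|), (r_k)_i = rho(i), i,j = 1..k.
Equivalently, Durbin-Levinson gives phi_{kk} iteratively:
  phi_{11} = rho(1)
  phi_{kk} = [rho(k) - sum_{j=1..k-1} phi_{k-1,j} rho(k-j)]
            / [1 - sum_{j=1..k-1} phi_{k-1,j} rho(j)],
  phi_{k,j} = phi_{k-1,j} - phi_{kk} phi_{k-1,k-j},  j = 1..k-1.
Step k = 1:
  phi_11 = rho(1) = -0.1886.
Step k = 2:
  phi_22 = [rho(2) - phi_11 rho(1)] / [1 - phi_11 rho(1)] = [-0.2418 - (-0.1886)(-0.1886)] / [1 - (-0.1886)(-0.1886)]
         = -0.27736996 / 0.96443004 = -0.2876.
  Update: phi_21 = phi_11 - phi_22 phi_11 = -0.1886 - (-0.2876)(-0.1886) = -0.242841.
Step k = 3:
  phi_33 = [rho(3) - phi_21 rho(2) - phi_22 rho(1)] / [1 - phi_21 rho(1) - phi_22 rho(2)]
    numerator   = 0.5341 - (-0.242841)(-0.2418) - (-0.2876)(-0.1886) = 0.42113963
    denominator = 1 - (-0.242841)(-0.1886) - (-0.2876)(-0.2418) = 0.88465847
  phi_33 = 0.42113963 / 0.88465847 = 0.476.
Therefore phi_{33} = 0.4760.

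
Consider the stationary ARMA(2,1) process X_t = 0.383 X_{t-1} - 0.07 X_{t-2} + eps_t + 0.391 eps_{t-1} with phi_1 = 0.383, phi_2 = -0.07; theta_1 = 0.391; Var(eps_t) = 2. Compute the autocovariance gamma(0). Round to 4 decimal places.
\gamma(0) = 3.3029

Multiply the model equation by X_{t-k} and take expectations. With theta_0 = psi_0 = 1 and psi_j the MA(infinity) weights, this gives
  gamma(k) - sum_i phi_i gamma(k-i) = c_k,
  c_k = sigma^2 * sum_{j=k..q} theta_j psi_{j-k}   (c_k = 0 for k > q),
using gamma(-m) = gamma(m).
psi-weights needed (psi_j = theta_j + sum_i phi_i psi_{j-i}):
  psi_1 = theta_1 + phi_1 = 0.391 + (0.383) = 0.774
Right-hand sides:
  c_0 = sigma^2 (1 + theta_1 psi_1) = 2 * (1 + (0.391)(0.774)) = 2 * 1.302634 = 2.605268
  c_1 = sigma^2 theta_1 = 2 * (0.391) = 0.782
  c_2 = 0
Equations for k = 0, 1, 2 (AR order 2, c_2 = 0):
  (E0) gamma(0) = phi_1 gamma(1) + phi_2 gamma(2) + c_0
  (E1) gamma(1) = phi_1 gamma(0) + phi_2 gamma(1) + c_1
  (E2) gamma(2) = phi_1 gamma(1) + phi_2 gamma(0)
From (E1): gamma(1) = A gamma(0) + B with
  A = phi_1 / (1 - phi_2) = 0.383 / 1.07 = 0.357944,   B = c_1 / (1 - phi_2) = 0.782 / 1.07 = 0.730841.
Insert (E2) into (E0): gamma(0) (1 - phi_2^2) = phi_1 (1 + phi_2) gamma(1) + c_0.
  phi_1 (1 + phi_2) = (0.383)(0.93) = 0.35619,   1 - phi_2^2 = 0.9951.
Replace gamma(1) by A gamma(0) + B and collect gamma(0):
  gamma(0) [0.9951 - (0.35619)(0.357944)] = (0.35619)(0.730841) + 2.605268
  gamma(0) * 0.867604 = 2.865586
  gamma(0) = 2.865586 / 0.867604 = 3.302874.
Therefore gamma(0) = 3.3029 (to 4 decimal places).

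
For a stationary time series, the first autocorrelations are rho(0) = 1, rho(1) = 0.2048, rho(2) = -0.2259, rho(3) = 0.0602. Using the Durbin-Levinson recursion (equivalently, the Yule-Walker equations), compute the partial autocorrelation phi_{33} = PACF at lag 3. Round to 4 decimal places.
\phi_{33} = 0.2000

The PACF at lag k is phi_{kk}, the last component of the solution
to the Yule-Walker system G_k phi = r_k where
  (G_k)_{ij} = rho(|i - j|), (r_k)_i = rho(i), i,j = 1..k.
Equivalently, Durbin-Levinson gives phi_{kk} iteratively:
  phi_{11} = rho(1)
  phi_{kk} = [rho(k) - sum_{j=1..k-1} phi_{k-1,j} rho(k-j)]
            / [1 - sum_{j=1..k-1} phi_{k-1,j} rho(j)],
  phi_{k,j} = phi_{k-1,j} - phi_{kk} phi_{k-1,k-j},  j = 1..k-1.
Step k = 1:
  phi_11 = rho(1) = 0.2048.
Step k = 2:
  phi_22 = [rho(2) - phi_11 rho(1)] / [1 - phi_11 rho(1)] = [-0.2259 - (0.2048)(0.2048)] / [1 - (0.2048)(0.2048)]
         = -0.26784304 / 0.95805696 = -0.279569.
  Update: phi_21 = phi_11 - phi_22 phi_11 = 0.2048 - (-0.279569)(0.2048) = 0.262056.
Step k = 3:
  phi_33 = [rho(3) - phi_21 rho(2) - phi_22 rho(1)] / [1 - phi_21 rho(1) - phi_22 rho(2)]
    numerator   = 0.0602 - (0.262056)(-0.2259) - (-0.279569)(0.2048) = 0.17665412
    denominator = 1 - (0.262056)(0.2048) - (-0.279569)(-0.2259) = 0.88317635
  phi_33 = 0.17665412 / 0.88317635 = 0.2.
Therefore phi_{33} = 0.2000.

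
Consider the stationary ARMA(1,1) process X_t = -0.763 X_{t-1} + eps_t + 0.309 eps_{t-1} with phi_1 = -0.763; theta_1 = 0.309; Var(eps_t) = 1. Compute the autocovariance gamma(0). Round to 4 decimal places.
\gamma(0) = 1.4933

Multiply the model equation by X_{t-k} and take expectations. With theta_0 = psi_0 = 1 and psi_j the MA(infinity) weights, this gives
  gamma(k) - sum_i phi_i gamma(k-i) = c_k,
  c_k = sigma^2 * sum_{j=k..q} theta_j psi_{j-k}   (c_k = 0 for k > q),
using gamma(-m) = gamma(m).
psi-weights needed (psi_j = theta_j + sum_i phi_i psi_{j-i}):
  psi_1 = theta_1 + phi_1 = 0.309 + (-0.763) = -0.454
Right-hand sides:
  c_0 = sigma^2 (1 + theta_1 psi_1) = 1 * (1 + (0.309)(-0.454)) = 1 * 0.859714 = 0.859714
  c_1 = sigma^2 theta_1 = 1 * (0.309) = 0.309
  c_2 = 0
Equations for k = 0 and k = 1 (AR order 1):
  gamma(0) = phi_1 gamma(1) + c_0
  gamma(1) = phi_1 gamma(0) + c_1
Substituting the second into the first: gamma(0) (1 - phi_1^2) = c_0 + phi_1 c_1, so
  gamma(0) = (c_0 + phi_1 c_1) / (1 - phi_1^2) = (0.859714 + (-0.763)(0.309)) / (1 - (-0.763)^2) = 0.623947 / 0.417831 = 1.4933.
Therefore gamma(0) = 1.4933 (to 4 decimal places).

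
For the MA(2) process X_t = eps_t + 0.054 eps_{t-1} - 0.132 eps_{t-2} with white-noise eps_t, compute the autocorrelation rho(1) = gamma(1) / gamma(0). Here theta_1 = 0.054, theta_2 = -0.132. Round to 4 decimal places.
\rho(1) = 0.0459

For an MA(q) process with theta_0 = 1, the autocovariance is
  gamma(k) = sigma^2 * sum_{i=0..q-k} theta_i * theta_{i+k},
and rho(k) = gamma(k) / gamma(0). Sigma^2 cancels.
  numerator   = (1)*(0.054) + (0.054)*(-0.132) = 0.046872.
  denominator = (1)^2 + (0.054)^2 + (-0.132)^2 = 1.02034.
  rho(1) = 0.046872 / 1.02034 = 0.0459.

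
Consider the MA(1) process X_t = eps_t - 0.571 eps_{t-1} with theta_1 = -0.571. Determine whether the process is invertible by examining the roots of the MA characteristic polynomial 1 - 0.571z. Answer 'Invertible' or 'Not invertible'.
\text{Invertible}

The MA(q) characteristic polynomial is P(z) = 1 - 0.571z.
Invertibility requires all roots to lie outside the unit circle, i.e. |z| > 1 for every root.
This is linear in z: 1 + (-0.571) z = 0  =>  z = -1/(-0.571) = 1.751313,  |z| = 1.751313.
Moduli of all roots: 1.7513.
All moduli strictly greater than 1? Yes.
Verdict: Invertible.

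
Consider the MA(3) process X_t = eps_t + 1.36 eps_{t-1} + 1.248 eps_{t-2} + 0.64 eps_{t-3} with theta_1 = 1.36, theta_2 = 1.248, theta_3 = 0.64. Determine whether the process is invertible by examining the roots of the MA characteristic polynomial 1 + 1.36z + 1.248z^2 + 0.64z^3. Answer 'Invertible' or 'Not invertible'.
\text{Invertible}

The MA(q) characteristic polynomial is P(z) = 1 + 1.36z + 1.248z^2 + 0.64z^3.
Invertibility requires all roots to lie outside the unit circle, i.e. |z| > 1 for every root.
Degree 3: look for a simple real root z0 first, then factor out (1 - z/z0) and solve the remaining quadratic.
Testing z0 = -1.25: P(-1.25) = 1 + (1.36)(-1.25) + (1.248)(-1.25)^2 + (0.64)(-1.25)^3
  = 1 + (-1.7) + (1.95) + (-1.25) = 0.  So z_0 = -1.25 is a root, |z_0| = 1.25.
Divide out the factor (1 + 0.8 z) = (1 - z/z0) (since 1/z0 = -0.8):
  P(z) = (1 + 0.8 z)(1 + (0.56) z + (0.8) z^2)
  [check: z-coef 0.56 - (-0.8) = 1.36; z^2-coef 0.8 - (-0.8)(0.56) = 1.248; z^3-coef -(-0.8)(0.8) = 0.64.]
Remaining roots from the quadratic factor 1 + (0.56) z + (0.8) z^2:
  Set 1 + (0.56) z + (0.8) z^2 = 0, i.e. a z^2 + b z + c = 0 with a = 0.8, b = 0.56, c = 1.
  Discriminant D = b^2 - 4ac = (0.56)^2 - 4*(0.8)*1 = 0.3136 - (3.2) = -2.8864.
  D < 0, so the roots are the complex-conjugate pair z = (-b +/- i sqrt(-D)) / (2a) = -0.35 +/- 1.0618i.
  For a conjugate pair |z|^2 = z * conj(z) = (product of roots) = c/a = 1/(0.8) = 1.25, so |z| = sqrt(1.25) = 1.118 for both roots.
Moduli of all roots: 1.2500, 1.1180, 1.1180.
All moduli strictly greater than 1? Yes.
Verdict: Invertible.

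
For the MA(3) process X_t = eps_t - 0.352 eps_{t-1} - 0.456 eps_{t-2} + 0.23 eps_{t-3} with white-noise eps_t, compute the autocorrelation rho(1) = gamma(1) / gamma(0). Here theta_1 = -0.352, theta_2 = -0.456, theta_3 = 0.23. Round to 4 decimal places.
\rho(1) = -0.2140

For an MA(q) process with theta_0 = 1, the autocovariance is
  gamma(k) = sigma^2 * sum_{i=0..q-k} theta_i * theta_{i+k},
and rho(k) = gamma(k) / gamma(0). Sigma^2 cancels.
  numerator   = (1)*(-0.352) + (-0.352)*(-0.456) + (-0.456)*(0.23) = -0.296368.
  denominator = (1)^2 + (-0.352)^2 + (-0.456)^2 + (0.23)^2 = 1.38474.
  rho(1) = -0.296368 / 1.38474 = -0.2140.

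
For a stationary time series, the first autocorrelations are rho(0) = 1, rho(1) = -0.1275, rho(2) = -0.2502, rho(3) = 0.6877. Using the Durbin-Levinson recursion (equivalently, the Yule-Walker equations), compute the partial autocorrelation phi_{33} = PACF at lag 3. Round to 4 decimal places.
\phi_{33} = 0.6721

The PACF at lag k is phi_{kk}, the last component of the solution
to the Yule-Walker system G_k phi = r_k where
  (G_k)_{ij} = rho(|i - j|), (r_k)_i = rho(i), i,j = 1..k.
Equivalently, Durbin-Levinson gives phi_{kk} iteratively:
  phi_{11} = rho(1)
  phi_{kk} = [rho(k) - sum_{j=1..k-1} phi_{k-1,j} rho(k-j)]
            / [1 - sum_{j=1..k-1} phi_{k-1,j} rho(j)],
  phi_{k,j} = phi_{k-1,j} - phi_{kk} phi_{k-1,k-j},  j = 1..k-1.
Step k = 1:
  phi_11 = rho(1) = -0.1275.
Step k = 2:
  phi_22 = [rho(2) - phi_11 rho(1)] / [1 - phi_11 rho(1)] = [-0.2502 - (-0.1275)(-0.1275)] / [1 - (-0.1275)(-0.1275)]
         = -0.26645625 / 0.98374375 = -0.270859.
  Update: phi_21 = phi_11 - phi_22 phi_11 = -0.1275 - (-0.270859)(-0.1275) = -0.162035.
Step k = 3:
  phi_33 = [rho(3) - phi_21 rho(2) - phi_22 rho(1)] / [1 - phi_21 rho(1) - phi_22 rho(2)]
    numerator   = 0.6877 - (-0.162035)(-0.2502) - (-0.270859)(-0.1275) = 0.61262437
    denominator = 1 - (-0.162035)(-0.1275) - (-0.270859)(-0.2502) = 0.91157157
  phi_33 = 0.61262437 / 0.91157157 = 0.6721.
Therefore phi_{33} = 0.6721.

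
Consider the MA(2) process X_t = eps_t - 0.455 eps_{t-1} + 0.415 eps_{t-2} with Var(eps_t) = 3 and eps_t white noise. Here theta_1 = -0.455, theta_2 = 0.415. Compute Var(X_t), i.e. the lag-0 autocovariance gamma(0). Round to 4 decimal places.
\gamma(0) = 4.1378

For an MA(q) process X_t = eps_t + sum_i theta_i eps_{t-i} with
Var(eps_t) = sigma^2, the variance is
  gamma(0) = sigma^2 * (1 + sum_i theta_i^2).
  sum_i theta_i^2 = (-0.455)^2 + (0.415)^2 = 0.207025 + 0.172225 = 0.37925.
  gamma(0) = 3 * (1 + 0.37925) = 3 * 1.37925 = 4.13775, which rounds to 4.1378.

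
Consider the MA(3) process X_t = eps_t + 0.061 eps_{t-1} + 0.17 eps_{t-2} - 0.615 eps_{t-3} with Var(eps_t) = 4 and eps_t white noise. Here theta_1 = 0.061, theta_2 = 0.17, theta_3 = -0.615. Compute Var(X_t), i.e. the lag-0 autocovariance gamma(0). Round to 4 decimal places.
\gamma(0) = 5.6434

For an MA(q) process X_t = eps_t + sum_i theta_i eps_{t-i} with
Var(eps_t) = sigma^2, the variance is
  gamma(0) = sigma^2 * (1 + sum_i theta_i^2).
  sum_i theta_i^2 = (0.061)^2 + (0.17)^2 + (-0.615)^2 = 0.003721 + 0.0289 + 0.378225 = 0.410846.
  gamma(0) = 4 * (1 + 0.410846) = 4 * 1.410846 = 5.643384, which rounds to 5.6434.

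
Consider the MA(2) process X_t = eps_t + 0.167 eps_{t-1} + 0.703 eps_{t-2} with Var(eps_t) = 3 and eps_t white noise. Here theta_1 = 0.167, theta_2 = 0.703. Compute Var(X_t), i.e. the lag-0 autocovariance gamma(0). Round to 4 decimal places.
\gamma(0) = 4.5663

For an MA(q) process X_t = eps_t + sum_i theta_i eps_{t-i} with
Var(eps_t) = sigma^2, the variance is
  gamma(0) = sigma^2 * (1 + sum_i theta_i^2).
  sum_i theta_i^2 = (0.167)^2 + (0.703)^2 = 0.027889 + 0.494209 = 0.522098.
  gamma(0) = 3 * (1 + 0.522098) = 3 * 1.522098 = 4.566294, which rounds to 4.5663.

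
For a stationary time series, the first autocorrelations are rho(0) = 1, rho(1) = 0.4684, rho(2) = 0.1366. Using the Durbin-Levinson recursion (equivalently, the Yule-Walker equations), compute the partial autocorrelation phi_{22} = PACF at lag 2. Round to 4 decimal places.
\phi_{22} = -0.1061

The PACF at lag k is phi_{kk}, the last component of the solution
to the Yule-Walker system G_k phi = r_k where
  (G_k)_{ij} = rho(|i - j|), (r_k)_i = rho(i), i,j = 1..k.
Equivalently, Durbin-Levinson gives phi_{kk} iteratively:
  phi_{11} = rho(1)
  phi_{kk} = [rho(k) - sum_{j=1..k-1} phi_{k-1,j} rho(k-j)]
            / [1 - sum_{j=1..k-1} phi_{k-1,j} rho(j)],
  phi_{k,j} = phi_{k-1,j} - phi_{kk} phi_{k-1,k-j},  j = 1..k-1.
Step k = 1:
  phi_11 = rho(1) = 0.4684.
Step k = 2:
  phi_22 = [rho(2) - phi_11 rho(1)] / [1 - phi_11 rho(1)] = [0.1366 - (0.4684)(0.4684)] / [1 - (0.4684)(0.4684)]
         = -0.08279856 / 0.78060144 = -0.1061.
Therefore phi_{22} = -0.1061.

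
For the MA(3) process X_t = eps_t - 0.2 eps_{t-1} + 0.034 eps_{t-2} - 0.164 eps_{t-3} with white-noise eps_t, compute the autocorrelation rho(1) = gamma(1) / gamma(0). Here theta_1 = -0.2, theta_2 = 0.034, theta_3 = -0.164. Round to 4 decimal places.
\rho(1) = -0.1988

For an MA(q) process with theta_0 = 1, the autocovariance is
  gamma(k) = sigma^2 * sum_{i=0..q-k} theta_i * theta_{i+k},
and rho(k) = gamma(k) / gamma(0). Sigma^2 cancels.
  numerator   = (1)*(-0.2) + (-0.2)*(0.034) + (0.034)*(-0.164) = -0.212376.
  denominator = (1)^2 + (-0.2)^2 + (0.034)^2 + (-0.164)^2 = 1.068052.
  rho(1) = -0.212376 / 1.068052 = -0.1988.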